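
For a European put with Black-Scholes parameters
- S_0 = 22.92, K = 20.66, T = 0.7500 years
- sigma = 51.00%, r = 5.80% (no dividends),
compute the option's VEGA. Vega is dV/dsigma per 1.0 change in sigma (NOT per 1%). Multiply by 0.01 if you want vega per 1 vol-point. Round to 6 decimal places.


d1 = 0.5543647735; d2 = 0.1126918175
phi(d1) = 0.3421183038; exp(-qT) = 1.0000000000; exp(-rT) = 0.9574325541
Vega = S * exp(-qT) * phi(d1) * sqrt(T) = 22.9200 * 1.0000000000 * 0.3421183038 * 0.8660254038 = 6.790810

Answer: Vega = 6.790810


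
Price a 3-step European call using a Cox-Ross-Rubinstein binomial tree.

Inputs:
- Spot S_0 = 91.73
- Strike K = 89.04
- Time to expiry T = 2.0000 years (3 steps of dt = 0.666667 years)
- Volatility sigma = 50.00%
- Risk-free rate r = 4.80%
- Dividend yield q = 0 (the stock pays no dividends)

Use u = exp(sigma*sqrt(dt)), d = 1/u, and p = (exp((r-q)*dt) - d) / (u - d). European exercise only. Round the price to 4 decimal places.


dt = T/N = 0.666667
u = exp(sigma*sqrt(dt)) = 1.504181; d = 1/u = 0.664814
p = (exp((r-q)*dt) - d) / (u - d) = 0.438073
Discount per step: exp(-r*dt) = 0.968507
Stock lattice S(k, i) with i counting down-moves:
  k=0: S(0,0) = 91.7300
  k=1: S(1,0) = 137.9785; S(1,1) = 60.9834
  k=2: S(2,0) = 207.5446; S(2,1) = 91.7300; S(2,2) = 40.5426
  k=3: S(3,0) = 312.1845; S(3,1) = 137.9785; S(3,2) = 60.9834; S(3,3) = 26.9533
Terminal payoffs V(N, i) = max(S_T - K, 0):
  V(3,0) = 223.144497; V(3,1) = 48.938485; V(3,2) = 0.000000; V(3,3) = 0.000000
Backward induction: V(k, i) = exp(-r*dt) * [p * V(k+1, i) + (1-p) * V(k+1, i+1)].
  V(2,0) = exp(-r*dt) * [p*223.144497 + (1-p)*48.938485] = 121.308733
  V(2,1) = exp(-r*dt) * [p*48.938485 + (1-p)*0.000000] = 20.763441
  V(2,2) = exp(-r*dt) * [p*0.000000 + (1-p)*0.000000] = 0.000000
  V(1,0) = exp(-r*dt) * [p*121.308733 + (1-p)*20.763441] = 62.768517
  V(1,1) = exp(-r*dt) * [p*20.763441 + (1-p)*0.000000] = 8.809437
  V(0,0) = exp(-r*dt) * [p*62.768517 + (1-p)*8.809437] = 31.425558

Answer: Price = V(0,0) = 31.4256


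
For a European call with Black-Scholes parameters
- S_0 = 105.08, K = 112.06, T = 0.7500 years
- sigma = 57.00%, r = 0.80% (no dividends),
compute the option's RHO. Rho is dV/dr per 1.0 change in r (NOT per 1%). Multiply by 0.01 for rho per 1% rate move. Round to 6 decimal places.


d1 = 0.1286883823; d2 = -0.3649460979
phi(d1) = 0.3956525377; exp(-qT) = 1.0000000000; exp(-rT) = 0.9940179641
N(d2) = 0.3575758214
Rho = K*T*exp(-rT)*N(d2) = 112.0600 * 0.7500 * 0.9940179641 * 0.3575758214 = 29.872685

Answer: Rho = 29.872685


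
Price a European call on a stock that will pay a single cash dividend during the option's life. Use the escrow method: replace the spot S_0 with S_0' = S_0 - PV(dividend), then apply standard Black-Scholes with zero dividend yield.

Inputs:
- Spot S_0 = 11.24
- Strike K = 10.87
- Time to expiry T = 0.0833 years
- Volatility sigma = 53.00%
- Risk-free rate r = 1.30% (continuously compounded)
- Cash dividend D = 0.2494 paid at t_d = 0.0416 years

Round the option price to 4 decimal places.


Answer: Price = 0.7344

Derivation:
PV(D) = D * exp(-r * t_d) = 0.2494 * 0.99945935 = 0.24926516
S_0' = S_0 - PV(D) = 11.2400 - 0.24926516 = 10.99073484
d1 = (ln(S_0'/K) + (r + sigma^2/2)*T) / (sigma*sqrt(T)) = 0.15577399
d2 = d1 - sigma*sqrt(T) = 0.00280677
exp(-rT) = 0.99891769
N(d1) = 0.56189441; N(d2) = 0.50111974
C = S_0' * N(d1) - K * exp(-rT) * N(d2) = 10.99073484 * 0.56189441 - 10.8700 * 0.99891769 * 0.50111974 = 0.7344


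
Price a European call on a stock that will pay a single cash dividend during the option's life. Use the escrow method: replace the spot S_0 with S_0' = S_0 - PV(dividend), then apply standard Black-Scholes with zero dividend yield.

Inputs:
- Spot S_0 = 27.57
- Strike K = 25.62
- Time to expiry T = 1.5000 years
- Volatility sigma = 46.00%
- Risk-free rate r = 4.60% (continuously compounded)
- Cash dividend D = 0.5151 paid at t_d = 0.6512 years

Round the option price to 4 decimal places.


Answer: Price = 7.3663

Derivation:
PV(D) = D * exp(-r * t_d) = 0.5151 * 0.97048901 = 0.49989889
S_0' = S_0 - PV(D) = 27.5700 - 0.49989889 = 27.07010111
d1 = (ln(S_0'/K) + (r + sigma^2/2)*T) / (sigma*sqrt(T)) = 0.50189076
d2 = d1 - sigma*sqrt(T) = -0.06149188
exp(-rT) = 0.93332668
N(d1) = 0.69212782; N(d2) = 0.47548374
C = S_0' * N(d1) - K * exp(-rT) * N(d2) = 27.07010111 * 0.69212782 - 25.6200 * 0.93332668 * 0.47548374 = 7.3663


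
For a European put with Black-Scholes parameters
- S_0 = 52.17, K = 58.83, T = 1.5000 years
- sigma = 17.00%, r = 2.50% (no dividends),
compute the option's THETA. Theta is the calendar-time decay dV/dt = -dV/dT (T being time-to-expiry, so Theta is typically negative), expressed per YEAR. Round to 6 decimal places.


d1 = -0.2928307921; d2 = -0.5010374203
phi(d1) = 0.3821991506; exp(-qT) = 1.0000000000; exp(-rT) = 0.9631944177
Theta = -S*exp(-qT)*phi(d1)*sigma/(2*sqrt(T)) + r*K*exp(-rT)*N(-d2) - q*S*exp(-qT)*N(-d1)
N(-d1) = 0.6151742546; N(-d2) = 0.6918276062; sqrt(T) = 1.2247448714
Term 1 = -52.1700 * 1.0000000000 * 0.3821991506 * 0.1700 / (2 * 1.2247448714) = -1.3838335338
Term 2 = 0.0250 * 58.8300 * 0.9631944177 * 0.6918276062 = 0.9800555712
Term 3 = 0 (no dividend yield, q = 0)
Theta = -1.3838335338 + (0.9800555712) + (0.0000000000) = -0.403778

Answer: Theta = -0.403778


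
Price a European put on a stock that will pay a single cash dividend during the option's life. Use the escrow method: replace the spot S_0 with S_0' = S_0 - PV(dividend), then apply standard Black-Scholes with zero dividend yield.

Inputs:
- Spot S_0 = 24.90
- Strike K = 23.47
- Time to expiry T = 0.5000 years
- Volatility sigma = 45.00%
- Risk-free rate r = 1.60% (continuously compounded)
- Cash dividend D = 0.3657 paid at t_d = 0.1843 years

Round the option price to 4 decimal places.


PV(D) = D * exp(-r * t_d) = 0.3657 * 0.99705554 = 0.36462321
S_0' = S_0 - PV(D) = 24.9000 - 0.36462321 = 24.53537679
d1 = (ln(S_0'/K) + (r + sigma^2/2)*T) / (sigma*sqrt(T)) = 0.32375439
d2 = d1 - sigma*sqrt(T) = 0.00555634
exp(-rT) = 0.99203191
N(-d1) = 0.37306199; N(-d2) = 0.49778335
P = K * exp(-rT) * N(-d2) - S_0' * N(-d1) = 23.4700 * 0.99203191 * 0.49778335 - 24.53537679 * 0.37306199 = 2.4367

Answer: Price = 2.4367


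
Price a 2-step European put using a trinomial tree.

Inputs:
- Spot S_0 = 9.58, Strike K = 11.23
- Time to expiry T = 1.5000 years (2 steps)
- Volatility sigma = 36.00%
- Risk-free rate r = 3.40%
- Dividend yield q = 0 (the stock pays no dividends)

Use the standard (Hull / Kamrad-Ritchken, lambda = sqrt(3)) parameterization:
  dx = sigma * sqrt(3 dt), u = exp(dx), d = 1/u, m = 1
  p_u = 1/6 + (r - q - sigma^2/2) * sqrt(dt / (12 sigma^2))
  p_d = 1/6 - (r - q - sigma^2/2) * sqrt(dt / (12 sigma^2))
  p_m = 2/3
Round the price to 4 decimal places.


Answer: Price = V(0,0) = 2.3962

Derivation:
dt = T/N = 0.750000; dx = sigma*sqrt(3*dt) = 0.540000
u = exp(dx) = 1.716007; d = 1/u = 0.582748
p_u = 0.145278, p_m = 0.666667, p_d = 0.188056
Discount per step: exp(-r*dt) = 0.974822
Stock lattice S(k, j) with j the centered position index:
  k=0: S(0,+0) = 9.5800
  k=1: S(1,-1) = 5.5827; S(1,+0) = 9.5800; S(1,+1) = 16.4393
  k=2: S(2,-2) = 3.2533; S(2,-1) = 5.5827; S(2,+0) = 9.5800; S(2,+1) = 16.4393; S(2,+2) = 28.2100
Terminal payoffs V(N, j) = max(K - S_T, 0):
  V(2,-2) = 7.976675; V(2,-1) = 5.647272; V(2,+0) = 1.650000; V(2,+1) = 0.000000; V(2,+2) = 0.000000
Backward induction: V(k, j) = exp(-r*dt) * [p_u * V(k+1, j+1) + p_m * V(k+1, j) + p_d * V(k+1, j-1)]
  V(1,-1) = exp(-r*dt) * [p_u*1.650000 + p_m*5.647272 + p_d*7.976675] = 5.366021
  V(1,+0) = exp(-r*dt) * [p_u*0.000000 + p_m*1.650000 + p_d*5.647272] = 2.107567
  V(1,+1) = exp(-r*dt) * [p_u*0.000000 + p_m*0.000000 + p_d*1.650000] = 0.302479
  V(0,+0) = exp(-r*dt) * [p_u*0.302479 + p_m*2.107567 + p_d*5.366021] = 2.396209


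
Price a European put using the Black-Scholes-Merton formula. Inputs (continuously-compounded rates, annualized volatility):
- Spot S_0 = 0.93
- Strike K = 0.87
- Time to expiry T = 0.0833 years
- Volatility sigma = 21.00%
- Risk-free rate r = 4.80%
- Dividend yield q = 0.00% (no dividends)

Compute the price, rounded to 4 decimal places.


d1 = (ln(S/K) + (r - q + 0.5*sigma^2) * T) / (sigma * sqrt(T)) = 1.19661698
d2 = d1 - sigma * sqrt(T) = 1.13600733
exp(-rT) = 0.99600958; exp(-qT) = 1.00000000
P = K * exp(-rT) * N(-d2) - S_0 * exp(-qT) * N(-d1)
N(-d1) = 0.11572794; N(-d2) = 0.12797675
P = 0.8700 * 0.99600958 * 0.12797675 - 0.9300 * 1.00000000 * 0.11572794 = 0.0033

Answer: Price = 0.0033


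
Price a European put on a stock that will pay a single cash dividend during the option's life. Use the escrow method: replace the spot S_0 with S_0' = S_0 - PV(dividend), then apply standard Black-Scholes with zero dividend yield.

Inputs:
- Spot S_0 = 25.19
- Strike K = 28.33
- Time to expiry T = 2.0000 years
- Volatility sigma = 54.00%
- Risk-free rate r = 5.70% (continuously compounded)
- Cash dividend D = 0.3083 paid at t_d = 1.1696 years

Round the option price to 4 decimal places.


PV(D) = D * exp(-r * t_d) = 0.3083 * 0.93550649 = 0.28841665
S_0' = S_0 - PV(D) = 25.1900 - 0.28841665 = 24.90158335
d1 = (ln(S_0'/K) + (r + sigma^2/2)*T) / (sigma*sqrt(T)) = 0.36220900
d2 = d1 - sigma*sqrt(T) = -0.40146632
exp(-rT) = 0.89225796
N(-d1) = 0.35859793; N(-d2) = 0.65596159
P = K * exp(-rT) * N(-d2) - S_0' * N(-d1) = 28.3300 * 0.89225796 * 0.65596159 - 24.90158335 * 0.35859793 = 7.6515

Answer: Price = 7.6515


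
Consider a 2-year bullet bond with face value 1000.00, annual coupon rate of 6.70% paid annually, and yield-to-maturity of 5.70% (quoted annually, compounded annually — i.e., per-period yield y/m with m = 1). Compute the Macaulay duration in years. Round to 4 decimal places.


Answer: Macaulay duration = 1.9378 years

Derivation:
Coupon per period c = face * coupon_rate / m = 67.000000
Periods per year m = 1; per-period yield y/m = 0.057000
Number of cashflows N = 2
Cashflows (t years, CF_t, discount factor 1/(1+y/m)^(m*t), PV):
  t = 1.0000: CF_t = 67.000000, DF = 0.946074, PV = 63.386944
  t = 2.0000: CF_t = 1067.000000, DF = 0.895056, PV = 955.024350
Price P = sum_t PV_t = 1018.411294
Macaulay numerator sum_t t * PV_t:
  t * PV_t at t = 1.0000: 63.386944
  t * PV_t at t = 2.0000: 1910.048700
Macaulay duration D = (sum_t t * PV_t) / P = 1973.435644 / 1018.411294 = 1.937759


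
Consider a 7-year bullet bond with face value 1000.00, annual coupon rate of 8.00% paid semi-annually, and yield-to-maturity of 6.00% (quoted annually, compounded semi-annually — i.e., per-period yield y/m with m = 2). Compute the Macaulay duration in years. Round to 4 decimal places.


Answer: Macaulay duration = 5.5833 years

Derivation:
Coupon per period c = face * coupon_rate / m = 40.000000
Periods per year m = 2; per-period yield y/m = 0.030000
Number of cashflows N = 14
Cashflows (t years, CF_t, discount factor 1/(1+y/m)^(m*t), PV):
  t = 0.5000: CF_t = 40.000000, DF = 0.970874, PV = 38.834951
  t = 1.0000: CF_t = 40.000000, DF = 0.942596, PV = 37.703836
  t = 1.5000: CF_t = 40.000000, DF = 0.915142, PV = 36.605666
  t = 2.0000: CF_t = 40.000000, DF = 0.888487, PV = 35.539482
  t = 2.5000: CF_t = 40.000000, DF = 0.862609, PV = 34.504351
  t = 3.0000: CF_t = 40.000000, DF = 0.837484, PV = 33.499370
  t = 3.5000: CF_t = 40.000000, DF = 0.813092, PV = 32.523660
  t = 4.0000: CF_t = 40.000000, DF = 0.789409, PV = 31.576369
  t = 4.5000: CF_t = 40.000000, DF = 0.766417, PV = 30.656669
  t = 5.0000: CF_t = 40.000000, DF = 0.744094, PV = 29.763757
  t = 5.5000: CF_t = 40.000000, DF = 0.722421, PV = 28.896851
  t = 6.0000: CF_t = 40.000000, DF = 0.701380, PV = 28.055195
  t = 6.5000: CF_t = 40.000000, DF = 0.680951, PV = 27.238054
  t = 7.0000: CF_t = 1040.000000, DF = 0.661118, PV = 687.562518
Price P = sum_t PV_t = 1112.960731
Macaulay numerator sum_t t * PV_t:
  t * PV_t at t = 0.5000: 19.417476
  t * PV_t at t = 1.0000: 37.703836
  t * PV_t at t = 1.5000: 54.908500
  t * PV_t at t = 2.0000: 71.078964
  t * PV_t at t = 2.5000: 86.260878
  t * PV_t at t = 3.0000: 100.498111
  t * PV_t at t = 3.5000: 113.832812
  t * PV_t at t = 4.0000: 126.305477
  t * PV_t at t = 4.5000: 137.955012
  t * PV_t at t = 5.0000: 148.818783
  t * PV_t at t = 5.5000: 158.932681
  t * PV_t at t = 6.0000: 168.331171
  t * PV_t at t = 6.5000: 177.047348
  t * PV_t at t = 7.0000: 4812.937626
Macaulay duration D = (sum_t t * PV_t) / P = 6214.028675 / 1112.960731 = 5.583331


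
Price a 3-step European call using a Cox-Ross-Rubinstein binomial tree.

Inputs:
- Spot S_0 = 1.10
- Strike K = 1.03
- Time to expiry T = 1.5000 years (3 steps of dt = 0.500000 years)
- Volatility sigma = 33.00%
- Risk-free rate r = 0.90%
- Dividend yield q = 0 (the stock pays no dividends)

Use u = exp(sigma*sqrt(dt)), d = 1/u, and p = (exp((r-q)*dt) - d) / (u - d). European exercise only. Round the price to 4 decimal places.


dt = T/N = 0.500000
u = exp(sigma*sqrt(dt)) = 1.262817; d = 1/u = 0.791880
p = (exp((r-q)*dt) - d) / (u - d) = 0.451504
Discount per step: exp(-r*dt) = 0.995510
Stock lattice S(k, i) with i counting down-moves:
  k=0: S(0,0) = 1.1000
  k=1: S(1,0) = 1.3891; S(1,1) = 0.8711
  k=2: S(2,0) = 1.7542; S(2,1) = 1.1000; S(2,2) = 0.6898
  k=3: S(3,0) = 2.2152; S(3,1) = 1.3891; S(3,2) = 0.8711; S(3,3) = 0.5462
Terminal payoffs V(N, i) = max(S_T - K, 0):
  V(3,0) = 1.185207; V(3,1) = 0.359099; V(3,2) = 0.000000; V(3,3) = 0.000000
Backward induction: V(k, i) = exp(-r*dt) * [p * V(k+1, i) + (1-p) * V(k+1, i+1)].
  V(2,0) = exp(-r*dt) * [p*1.185207 + (1-p)*0.359099] = 0.728803
  V(2,1) = exp(-r*dt) * [p*0.359099 + (1-p)*0.000000] = 0.161407
  V(2,2) = exp(-r*dt) * [p*0.000000 + (1-p)*0.000000] = 0.000000
  V(1,0) = exp(-r*dt) * [p*0.728803 + (1-p)*0.161407] = 0.415713
  V(1,1) = exp(-r*dt) * [p*0.161407 + (1-p)*0.000000] = 0.072549
  V(0,0) = exp(-r*dt) * [p*0.415713 + (1-p)*0.072549] = 0.226467

Answer: Price = V(0,0) = 0.2265


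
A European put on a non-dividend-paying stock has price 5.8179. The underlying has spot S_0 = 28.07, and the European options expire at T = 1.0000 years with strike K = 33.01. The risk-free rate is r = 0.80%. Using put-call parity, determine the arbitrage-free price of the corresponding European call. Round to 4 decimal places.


Put-call parity: C - P = S_0 * exp(-qT) - K * exp(-rT).
S_0 * exp(-qT) = 28.0700 * 1.00000000 = 28.07000000
K * exp(-rT) = 33.0100 * 0.99203191 = 32.74697351
C = P + S*exp(-qT) - K*exp(-rT)
C = 5.8179 + 28.07000000 - 32.74697351 = 1.1409

Answer: Call price = 1.1409


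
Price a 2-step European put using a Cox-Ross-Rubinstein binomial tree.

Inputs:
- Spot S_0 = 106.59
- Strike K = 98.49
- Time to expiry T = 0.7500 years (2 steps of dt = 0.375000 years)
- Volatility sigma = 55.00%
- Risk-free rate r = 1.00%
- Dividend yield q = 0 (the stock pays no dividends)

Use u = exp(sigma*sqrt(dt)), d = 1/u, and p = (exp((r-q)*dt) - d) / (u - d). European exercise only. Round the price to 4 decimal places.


Answer: Price = V(0,0) = 14.6344

Derivation:
dt = T/N = 0.375000
u = exp(sigma*sqrt(dt)) = 1.400466; d = 1/u = 0.714048
p = (exp((r-q)*dt) - d) / (u - d) = 0.422059
Discount per step: exp(-r*dt) = 0.996257
Stock lattice S(k, i) with i counting down-moves:
  k=0: S(0,0) = 106.5900
  k=1: S(1,0) = 149.2756; S(1,1) = 76.1104
  k=2: S(2,0) = 209.0554; S(2,1) = 106.5900; S(2,2) = 54.3465
Terminal payoffs V(N, i) = max(K - S_T, 0):
  V(2,0) = 0.000000; V(2,1) = 0.000000; V(2,2) = 44.143511
Backward induction: V(k, i) = exp(-r*dt) * [p * V(k+1, i) + (1-p) * V(k+1, i+1)].
  V(1,0) = exp(-r*dt) * [p*0.000000 + (1-p)*0.000000] = 0.000000
  V(1,1) = exp(-r*dt) * [p*0.000000 + (1-p)*44.143511] = 25.416842
  V(0,0) = exp(-r*dt) * [p*0.000000 + (1-p)*25.416842] = 14.634447


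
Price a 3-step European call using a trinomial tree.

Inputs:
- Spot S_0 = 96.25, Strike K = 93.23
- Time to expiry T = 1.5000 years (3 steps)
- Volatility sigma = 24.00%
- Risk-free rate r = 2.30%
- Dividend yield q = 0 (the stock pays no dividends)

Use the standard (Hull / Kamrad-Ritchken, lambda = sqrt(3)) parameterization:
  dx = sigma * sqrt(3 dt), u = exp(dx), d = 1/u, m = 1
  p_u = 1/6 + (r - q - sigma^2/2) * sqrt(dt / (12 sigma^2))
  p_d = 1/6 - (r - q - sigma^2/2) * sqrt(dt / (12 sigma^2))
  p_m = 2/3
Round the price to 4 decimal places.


Answer: Price = V(0,0) = 13.7507

Derivation:
dt = T/N = 0.500000; dx = sigma*sqrt(3*dt) = 0.293939
u = exp(dx) = 1.341702; d = 1/u = 0.745322
p_u = 0.161734, p_m = 0.666667, p_d = 0.171600
Discount per step: exp(-r*dt) = 0.988566
Stock lattice S(k, j) with j the centered position index:
  k=0: S(0,+0) = 96.2500
  k=1: S(1,-1) = 71.7373; S(1,+0) = 96.2500; S(1,+1) = 129.1388
  k=2: S(2,-2) = 53.4674; S(2,-1) = 71.7373; S(2,+0) = 96.2500; S(2,+1) = 129.1388; S(2,+2) = 173.2657
  k=3: S(3,-3) = 39.8504; S(3,-2) = 53.4674; S(3,-1) = 71.7373; S(3,+0) = 96.2500; S(3,+1) = 129.1388; S(3,+2) = 173.2657; S(3,+3) = 232.4710
Terminal payoffs V(N, j) = max(S_T - K, 0):
  V(3,-3) = 0.000000; V(3,-2) = 0.000000; V(3,-1) = 0.000000; V(3,+0) = 3.020000; V(3,+1) = 35.908793; V(3,+2) = 80.035745; V(3,+3) = 139.240952
Backward induction: V(k, j) = exp(-r*dt) * [p_u * V(k+1, j+1) + p_m * V(k+1, j) + p_d * V(k+1, j-1)]
  V(2,-2) = exp(-r*dt) * [p_u*0.000000 + p_m*0.000000 + p_d*0.000000] = 0.000000
  V(2,-1) = exp(-r*dt) * [p_u*3.020000 + p_m*0.000000 + p_d*0.000000] = 0.482851
  V(2,+0) = exp(-r*dt) * [p_u*35.908793 + p_m*3.020000 + p_d*0.000000] = 7.731568
  V(2,+1) = exp(-r*dt) * [p_u*80.035745 + p_m*35.908793 + p_d*3.020000] = 36.974243
  V(2,+2) = exp(-r*dt) * [p_u*139.240952 + p_m*80.035745 + p_d*35.908793] = 81.101005
  V(1,-1) = exp(-r*dt) * [p_u*7.731568 + p_m*0.482851 + p_d*0.000000] = 1.554377
  V(1,+0) = exp(-r*dt) * [p_u*36.974243 + p_m*7.731568 + p_d*0.482851] = 11.088956
  V(1,+1) = exp(-r*dt) * [p_u*81.101005 + p_m*36.974243 + p_d*7.731568] = 38.645998
  V(0,+0) = exp(-r*dt) * [p_u*38.645998 + p_m*11.088956 + p_d*1.554377] = 13.750682


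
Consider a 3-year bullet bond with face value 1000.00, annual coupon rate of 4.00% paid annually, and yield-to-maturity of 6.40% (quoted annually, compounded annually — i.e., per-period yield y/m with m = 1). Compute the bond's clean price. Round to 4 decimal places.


Coupon per period c = face * coupon_rate / m = 40.000000
Periods per year m = 1; per-period yield y/m = 0.064000
Number of cashflows N = 3
Cashflows (t years, CF_t, discount factor 1/(1+y/m)^(m*t), PV):
  t = 1.0000: CF_t = 40.000000, DF = 0.939850, PV = 37.593985
  t = 2.0000: CF_t = 40.000000, DF = 0.883317, PV = 35.332693
  t = 3.0000: CF_t = 1040.000000, DF = 0.830185, PV = 863.392865
Price P = sum_t PV_t = 936.319543

Answer: Price = 936.3195


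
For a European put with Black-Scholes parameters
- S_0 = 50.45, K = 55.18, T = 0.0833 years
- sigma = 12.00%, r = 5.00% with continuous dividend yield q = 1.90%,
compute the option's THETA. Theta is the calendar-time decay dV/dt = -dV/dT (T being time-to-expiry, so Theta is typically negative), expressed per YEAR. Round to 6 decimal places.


d1 = -2.4956847095; d2 = -2.5303187967
phi(d1) = 0.0177182585; exp(-qT) = 0.9984185518; exp(-rT) = 0.9958436616
Theta = -S*exp(-qT)*phi(d1)*sigma/(2*sqrt(T)) + r*K*exp(-rT)*N(-d2) - q*S*exp(-qT)*N(-d1)
N(-d1) = 0.9937142857; N(-d2) = 0.9943020534; sqrt(T) = 0.2886173938
Term 1 = -50.4500 * 0.9984185518 * 0.0177182585 * 0.1200 / (2 * 0.2886173938) = -0.1855340376
Term 2 = 0.0500 * 55.1800 * 0.9958436616 * 0.9943020534 = 2.7318773680
Term 3 = -0.0190 * 50.4500 * 0.9984185518 * 0.9937142857 = -0.9510184599
Theta = -0.1855340376 + (2.7318773680) + (-0.9510184599) = 1.595325

Answer: Theta = 1.595325


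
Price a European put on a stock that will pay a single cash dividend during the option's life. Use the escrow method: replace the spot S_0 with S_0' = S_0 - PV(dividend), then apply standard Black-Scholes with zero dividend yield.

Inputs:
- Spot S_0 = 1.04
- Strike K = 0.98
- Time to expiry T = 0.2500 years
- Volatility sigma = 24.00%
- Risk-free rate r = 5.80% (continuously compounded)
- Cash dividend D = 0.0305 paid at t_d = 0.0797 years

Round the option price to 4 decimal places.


PV(D) = D * exp(-r * t_d) = 0.0305 * 0.99538807 = 0.03035934
S_0' = S_0 - PV(D) = 1.0400 - 0.03035934 = 1.00964066
d1 = (ln(S_0'/K) + (r + sigma^2/2)*T) / (sigma*sqrt(T)) = 0.42914330
d2 = d1 - sigma*sqrt(T) = 0.30914330
exp(-rT) = 0.98560462
N(-d1) = 0.33390947; N(-d2) = 0.37860626
P = K * exp(-rT) * N(-d2) - S_0' * N(-d1) = 0.9800 * 0.98560462 * 0.37860626 - 1.00964066 * 0.33390947 = 0.0286

Answer: Price = 0.0286


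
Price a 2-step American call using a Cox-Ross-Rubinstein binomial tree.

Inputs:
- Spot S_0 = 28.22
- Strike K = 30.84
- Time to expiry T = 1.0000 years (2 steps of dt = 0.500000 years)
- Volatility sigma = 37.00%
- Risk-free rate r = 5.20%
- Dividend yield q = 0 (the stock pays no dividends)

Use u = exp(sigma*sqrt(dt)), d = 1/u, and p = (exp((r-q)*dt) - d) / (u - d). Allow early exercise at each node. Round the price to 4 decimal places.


Answer: Price = V(0,0) = 3.7434

Derivation:
dt = T/N = 0.500000
u = exp(sigma*sqrt(dt)) = 1.299045; d = 1/u = 0.769796
p = (exp((r-q)*dt) - d) / (u - d) = 0.484734
Discount per step: exp(-r*dt) = 0.974335
Stock lattice S(k, i) with i counting down-moves:
  k=0: S(0,0) = 28.2200
  k=1: S(1,0) = 36.6591; S(1,1) = 21.7236
  k=2: S(2,0) = 47.6218; S(2,1) = 28.2200; S(2,2) = 16.7228
Terminal payoffs V(N, i) = max(S_T - K, 0):
  V(2,0) = 16.781768; V(2,1) = 0.000000; V(2,2) = 0.000000
Backward induction: V(k, i) = exp(-r*dt) * [p * V(k+1, i) + (1-p) * V(k+1, i+1)]; then take max(V_cont, immediate exercise) for American.
  V(1,0) = exp(-r*dt) * [p*16.781768 + (1-p)*0.000000] = 7.925911; exercise = 5.819055; V(1,0) = max -> 7.925911
  V(1,1) = exp(-r*dt) * [p*0.000000 + (1-p)*0.000000] = 0.000000; exercise = 0.000000; V(1,1) = max -> 0.000000
  V(0,0) = exp(-r*dt) * [p*7.925911 + (1-p)*0.000000] = 3.743352; exercise = 0.000000; V(0,0) = max -> 3.743352


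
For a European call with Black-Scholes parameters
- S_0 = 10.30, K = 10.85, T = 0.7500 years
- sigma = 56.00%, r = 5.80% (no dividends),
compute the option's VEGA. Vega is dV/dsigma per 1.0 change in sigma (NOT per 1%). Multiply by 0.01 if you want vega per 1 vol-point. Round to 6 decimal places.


Answer: Vega = 3.469708

Derivation:
d1 = 0.2249167262; d2 = -0.2600574999
phi(d1) = 0.3889780747; exp(-qT) = 1.0000000000; exp(-rT) = 0.9574325541
Vega = S * exp(-qT) * phi(d1) * sqrt(T) = 10.3000 * 1.0000000000 * 0.3889780747 * 0.8660254038 = 3.469708


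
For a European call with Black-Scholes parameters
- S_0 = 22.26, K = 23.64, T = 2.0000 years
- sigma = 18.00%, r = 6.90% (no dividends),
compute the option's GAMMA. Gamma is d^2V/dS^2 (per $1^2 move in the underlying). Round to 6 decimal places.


Answer: Gamma = 0.064101

Derivation:
d1 = 0.4331074341; d2 = 0.1785489929
phi(d1) = 0.3632261783; exp(-qT) = 1.0000000000; exp(-rT) = 0.8710986917
Gamma = exp(-qT) * phi(d1) / (S * sigma * sqrt(T)) = 1.0000000000 * 0.3632261783 / (22.2600 * 0.1800 * 1.4142135624) = 0.064101


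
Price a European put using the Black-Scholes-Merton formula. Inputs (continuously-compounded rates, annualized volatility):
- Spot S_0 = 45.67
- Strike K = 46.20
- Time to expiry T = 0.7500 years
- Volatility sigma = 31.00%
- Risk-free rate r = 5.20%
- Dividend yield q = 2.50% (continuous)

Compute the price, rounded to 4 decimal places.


d1 = (ln(S/K) + (r - q + 0.5*sigma^2) * T) / (sigma * sqrt(T)) = 0.16668411
d2 = d1 - sigma * sqrt(T) = -0.10178376
exp(-rT) = 0.96175071; exp(-qT) = 0.98142469
P = K * exp(-rT) * N(-d2) - S_0 * exp(-qT) * N(-d1)
N(-d1) = 0.43380930; N(-d2) = 0.54053584
P = 46.2000 * 0.96175071 * 0.54053584 - 45.6700 * 0.98142469 * 0.43380930 = 4.5735

Answer: Price = 4.5735


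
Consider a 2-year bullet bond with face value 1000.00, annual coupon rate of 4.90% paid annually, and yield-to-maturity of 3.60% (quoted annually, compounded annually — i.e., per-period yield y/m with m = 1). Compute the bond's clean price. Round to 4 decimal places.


Coupon per period c = face * coupon_rate / m = 49.000000
Periods per year m = 1; per-period yield y/m = 0.036000
Number of cashflows N = 2
Cashflows (t years, CF_t, discount factor 1/(1+y/m)^(m*t), PV):
  t = 1.0000: CF_t = 49.000000, DF = 0.965251, PV = 47.297297
  t = 2.0000: CF_t = 1049.000000, DF = 0.931709, PV = 977.363188
Price P = sum_t PV_t = 1024.660485

Answer: Price = 1024.6605


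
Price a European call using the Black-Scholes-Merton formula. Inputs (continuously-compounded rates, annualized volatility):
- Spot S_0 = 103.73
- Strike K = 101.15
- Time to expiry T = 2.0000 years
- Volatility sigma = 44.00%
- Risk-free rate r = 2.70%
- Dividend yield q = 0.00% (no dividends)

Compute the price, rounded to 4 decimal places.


d1 = (ln(S/K) + (r - q + 0.5*sigma^2) * T) / (sigma * sqrt(T)) = 0.43838500
d2 = d1 - sigma * sqrt(T) = -0.18386897
exp(-rT) = 0.94743211; exp(-qT) = 1.00000000
C = S_0 * exp(-qT) * N(d1) - K * exp(-rT) * N(d2)
N(d1) = 0.66944639; N(d2) = 0.42705813
C = 103.7300 * 1.00000000 * 0.66944639 - 101.1500 * 0.94743211 * 0.42705813 = 28.5155

Answer: Price = 28.5155


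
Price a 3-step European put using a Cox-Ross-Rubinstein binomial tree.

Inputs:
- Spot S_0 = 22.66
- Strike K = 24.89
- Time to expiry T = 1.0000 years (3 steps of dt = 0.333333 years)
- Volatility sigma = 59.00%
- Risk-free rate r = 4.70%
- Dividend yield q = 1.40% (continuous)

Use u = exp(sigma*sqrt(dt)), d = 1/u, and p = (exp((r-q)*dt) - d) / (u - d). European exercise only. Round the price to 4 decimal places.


Answer: Price = V(0,0) = 6.4332

Derivation:
dt = T/N = 0.333333
u = exp(sigma*sqrt(dt)) = 1.405842; d = 1/u = 0.711317
p = (exp((r-q)*dt) - d) / (u - d) = 0.431580
Discount per step: exp(-r*dt) = 0.984455
Stock lattice S(k, i) with i counting down-moves:
  k=0: S(0,0) = 22.6600
  k=1: S(1,0) = 31.8564; S(1,1) = 16.1185
  k=2: S(2,0) = 44.7851; S(2,1) = 22.6600; S(2,2) = 11.4653
  k=3: S(3,0) = 62.9607; S(3,1) = 31.8564; S(3,2) = 16.1185; S(3,3) = 8.1555
Terminal payoffs V(N, i) = max(K - S_T, 0):
  V(3,0) = 0.000000; V(3,1) = 0.000000; V(3,2) = 8.771550; V(3,3) = 16.734510
Backward induction: V(k, i) = exp(-r*dt) * [p * V(k+1, i) + (1-p) * V(k+1, i+1)].
  V(2,0) = exp(-r*dt) * [p*0.000000 + (1-p)*0.000000] = 0.000000
  V(2,1) = exp(-r*dt) * [p*0.000000 + (1-p)*8.771550] = 4.908416
  V(2,2) = exp(-r*dt) * [p*8.771550 + (1-p)*16.734510] = 13.091143
  V(1,0) = exp(-r*dt) * [p*0.000000 + (1-p)*4.908416] = 2.746670
  V(1,1) = exp(-r*dt) * [p*4.908416 + (1-p)*13.091143] = 9.411038
  V(0,0) = exp(-r*dt) * [p*2.746670 + (1-p)*9.411038] = 6.433246


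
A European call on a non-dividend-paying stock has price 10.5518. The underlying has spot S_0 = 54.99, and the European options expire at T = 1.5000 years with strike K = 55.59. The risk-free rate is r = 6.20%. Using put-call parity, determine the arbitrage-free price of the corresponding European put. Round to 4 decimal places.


Answer: Put price = 6.2150

Derivation:
Put-call parity: C - P = S_0 * exp(-qT) - K * exp(-rT).
S_0 * exp(-qT) = 54.9900 * 1.00000000 = 54.99000000
K * exp(-rT) = 55.5900 * 0.91119350 = 50.65324668
P = C - S*exp(-qT) + K*exp(-rT)
P = 10.5518 - 54.99000000 + 50.65324668 = 6.2150


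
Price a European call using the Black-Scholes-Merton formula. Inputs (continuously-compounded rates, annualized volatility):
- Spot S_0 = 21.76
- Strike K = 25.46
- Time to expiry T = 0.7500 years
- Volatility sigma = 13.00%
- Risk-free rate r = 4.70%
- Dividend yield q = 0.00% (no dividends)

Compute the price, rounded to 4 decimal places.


d1 = (ln(S/K) + (r - q + 0.5*sigma^2) * T) / (sigma * sqrt(T)) = -1.02544222
d2 = d1 - sigma * sqrt(T) = -1.13802552
exp(-rT) = 0.96536405; exp(-qT) = 1.00000000
C = S_0 * exp(-qT) * N(d1) - K * exp(-rT) * N(d2)
N(d1) = 0.15257729; N(d2) = 0.12755491
C = 21.7600 * 1.00000000 * 0.15257729 - 25.4600 * 0.96536405 * 0.12755491 = 0.1850

Answer: Price = 0.1850


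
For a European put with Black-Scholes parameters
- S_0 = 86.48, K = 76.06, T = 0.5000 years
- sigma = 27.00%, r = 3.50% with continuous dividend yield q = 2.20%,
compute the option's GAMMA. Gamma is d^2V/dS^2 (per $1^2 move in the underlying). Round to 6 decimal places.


d1 = 0.8019935493; d2 = 0.6110747183
phi(d1) = 0.2892293347; exp(-qT) = 0.9890602788; exp(-rT) = 0.9826522357
Gamma = exp(-qT) * phi(d1) / (S * sigma * sqrt(T)) = 0.9890602788 * 0.2892293347 / (86.4800 * 0.2700 * 0.7071067812) = 0.017326

Answer: Gamma = 0.017326


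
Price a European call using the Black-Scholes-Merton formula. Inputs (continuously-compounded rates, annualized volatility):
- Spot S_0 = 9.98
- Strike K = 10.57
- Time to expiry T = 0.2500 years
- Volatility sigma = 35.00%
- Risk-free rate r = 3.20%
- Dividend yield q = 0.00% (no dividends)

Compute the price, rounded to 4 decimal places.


Answer: Price = 0.4888

Derivation:
d1 = (ln(S/K) + (r - q + 0.5*sigma^2) * T) / (sigma * sqrt(T)) = -0.19499548
d2 = d1 - sigma * sqrt(T) = -0.36999548
exp(-rT) = 0.99203191; exp(-qT) = 1.00000000
C = S_0 * exp(-qT) * N(d1) - K * exp(-rT) * N(d2)
N(d1) = 0.42269824; N(d2) = 0.35569293
C = 9.9800 * 1.00000000 * 0.42269824 - 10.5700 * 0.99203191 * 0.35569293 = 0.4888


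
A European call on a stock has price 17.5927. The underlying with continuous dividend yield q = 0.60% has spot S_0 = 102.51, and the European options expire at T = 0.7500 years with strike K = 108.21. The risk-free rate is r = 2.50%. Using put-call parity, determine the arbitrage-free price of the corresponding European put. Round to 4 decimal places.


Put-call parity: C - P = S_0 * exp(-qT) - K * exp(-rT).
S_0 * exp(-qT) = 102.5100 * 0.99551011 = 102.04974136
K * exp(-rT) = 108.2100 * 0.98142469 = 106.19996546
P = C - S*exp(-qT) + K*exp(-rT)
P = 17.5927 - 102.04974136 + 106.19996546 = 21.7429

Answer: Put price = 21.7429


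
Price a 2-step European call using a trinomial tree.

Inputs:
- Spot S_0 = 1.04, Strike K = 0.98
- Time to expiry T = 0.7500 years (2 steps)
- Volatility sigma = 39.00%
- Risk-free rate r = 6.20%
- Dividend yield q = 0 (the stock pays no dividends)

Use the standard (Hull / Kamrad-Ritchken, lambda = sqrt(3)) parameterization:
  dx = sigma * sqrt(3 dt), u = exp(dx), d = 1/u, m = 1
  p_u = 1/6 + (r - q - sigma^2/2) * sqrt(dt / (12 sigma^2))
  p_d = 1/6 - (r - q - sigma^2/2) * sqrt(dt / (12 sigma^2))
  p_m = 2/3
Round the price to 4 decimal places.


Answer: Price = V(0,0) = 0.1839

Derivation:
dt = T/N = 0.375000; dx = sigma*sqrt(3*dt) = 0.413657
u = exp(dx) = 1.512339; d = 1/u = 0.661227
p_u = 0.160298, p_m = 0.666667, p_d = 0.173035
Discount per step: exp(-r*dt) = 0.977018
Stock lattice S(k, j) with j the centered position index:
  k=0: S(0,+0) = 1.0400
  k=1: S(1,-1) = 0.6877; S(1,+0) = 1.0400; S(1,+1) = 1.5728
  k=2: S(2,-2) = 0.4547; S(2,-1) = 0.6877; S(2,+0) = 1.0400; S(2,+1) = 1.5728; S(2,+2) = 2.3787
Terminal payoffs V(N, j) = max(S_T - K, 0):
  V(2,-2) = 0.000000; V(2,-1) = 0.000000; V(2,+0) = 0.060000; V(2,+1) = 0.592833; V(2,+2) = 1.398656
Backward induction: V(k, j) = exp(-r*dt) * [p_u * V(k+1, j+1) + p_m * V(k+1, j) + p_d * V(k+1, j-1)]
  V(1,-1) = exp(-r*dt) * [p_u*0.060000 + p_m*0.000000 + p_d*0.000000] = 0.009397
  V(1,+0) = exp(-r*dt) * [p_u*0.592833 + p_m*0.060000 + p_d*0.000000] = 0.131927
  V(1,+1) = exp(-r*dt) * [p_u*1.398656 + p_m*0.592833 + p_d*0.060000] = 0.615332
  V(0,+0) = exp(-r*dt) * [p_u*0.615332 + p_m*0.131927 + p_d*0.009397] = 0.183888


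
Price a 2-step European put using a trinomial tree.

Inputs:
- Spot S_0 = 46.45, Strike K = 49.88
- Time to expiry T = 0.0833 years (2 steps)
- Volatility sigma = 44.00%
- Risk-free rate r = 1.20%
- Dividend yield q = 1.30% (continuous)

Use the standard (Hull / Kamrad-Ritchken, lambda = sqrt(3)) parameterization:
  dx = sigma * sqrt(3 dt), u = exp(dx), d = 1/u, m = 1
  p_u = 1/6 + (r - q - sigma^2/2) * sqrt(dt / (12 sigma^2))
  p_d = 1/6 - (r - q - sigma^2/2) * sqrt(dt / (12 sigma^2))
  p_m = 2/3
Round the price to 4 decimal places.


dt = T/N = 0.041650; dx = sigma*sqrt(3*dt) = 0.155532
u = exp(dx) = 1.168280; d = 1/u = 0.855959
p_u = 0.153572, p_m = 0.666667, p_d = 0.179762
Discount per step: exp(-r*dt) = 0.999500
Stock lattice S(k, j) with j the centered position index:
  k=0: S(0,+0) = 46.4500
  k=1: S(1,-1) = 39.7593; S(1,+0) = 46.4500; S(1,+1) = 54.2666
  k=2: S(2,-2) = 34.0324; S(2,-1) = 39.7593; S(2,+0) = 46.4500; S(2,+1) = 54.2666; S(2,+2) = 63.3986
Terminal payoffs V(N, j) = max(K - S_T, 0):
  V(2,-2) = 15.847644; V(2,-1) = 10.120688; V(2,+0) = 3.430000; V(2,+1) = 0.000000; V(2,+2) = 0.000000
Backward induction: V(k, j) = exp(-r*dt) * [p_u * V(k+1, j+1) + p_m * V(k+1, j) + p_d * V(k+1, j-1)]
  V(1,-1) = exp(-r*dt) * [p_u*3.430000 + p_m*10.120688 + p_d*15.847644] = 10.117616
  V(1,+0) = exp(-r*dt) * [p_u*0.000000 + p_m*3.430000 + p_d*10.120688] = 4.103926
  V(1,+1) = exp(-r*dt) * [p_u*0.000000 + p_m*0.000000 + p_d*3.430000] = 0.616274
  V(0,+0) = exp(-r*dt) * [p_u*0.616274 + p_m*4.103926 + p_d*10.117616] = 4.647028

Answer: Price = V(0,0) = 4.6470


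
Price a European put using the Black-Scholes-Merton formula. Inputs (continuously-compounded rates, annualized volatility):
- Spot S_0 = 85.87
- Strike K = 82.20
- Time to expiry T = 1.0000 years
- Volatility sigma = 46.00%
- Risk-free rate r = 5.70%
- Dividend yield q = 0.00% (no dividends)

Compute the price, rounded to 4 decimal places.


Answer: Price = 11.1085

Derivation:
d1 = (ln(S/K) + (r - q + 0.5*sigma^2) * T) / (sigma * sqrt(T)) = 0.44886788
d2 = d1 - sigma * sqrt(T) = -0.01113212
exp(-rT) = 0.94459407; exp(-qT) = 1.00000000
P = K * exp(-rT) * N(-d2) - S_0 * exp(-qT) * N(-d1)
N(-d1) = 0.32676349; N(-d2) = 0.50444098
P = 82.2000 * 0.94459407 * 0.50444098 - 85.8700 * 1.00000000 * 0.32676349 = 11.1085


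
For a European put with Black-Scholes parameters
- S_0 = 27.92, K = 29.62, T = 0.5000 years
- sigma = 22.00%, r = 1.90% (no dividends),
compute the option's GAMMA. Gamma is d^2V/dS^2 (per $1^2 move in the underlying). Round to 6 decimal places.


d1 = -0.2411011125; d2 = -0.3966646043
phi(d1) = 0.3875139595; exp(-qT) = 1.0000000000; exp(-rT) = 0.9905449824
Gamma = exp(-qT) * phi(d1) / (S * sigma * sqrt(T)) = 1.0000000000 * 0.3875139595 / (27.9200 * 0.2200 * 0.7071067812) = 0.089220

Answer: Gamma = 0.089220


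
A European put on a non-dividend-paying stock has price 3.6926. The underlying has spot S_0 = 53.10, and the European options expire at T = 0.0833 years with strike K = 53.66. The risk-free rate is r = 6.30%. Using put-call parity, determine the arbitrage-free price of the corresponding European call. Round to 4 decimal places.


Put-call parity: C - P = S_0 * exp(-qT) - K * exp(-rT).
S_0 * exp(-qT) = 53.1000 * 1.00000000 = 53.10000000
K * exp(-rT) = 53.6600 * 0.99476585 = 53.37913531
C = P + S*exp(-qT) - K*exp(-rT)
C = 3.6926 + 53.10000000 - 53.37913531 = 3.4135

Answer: Call price = 3.4135


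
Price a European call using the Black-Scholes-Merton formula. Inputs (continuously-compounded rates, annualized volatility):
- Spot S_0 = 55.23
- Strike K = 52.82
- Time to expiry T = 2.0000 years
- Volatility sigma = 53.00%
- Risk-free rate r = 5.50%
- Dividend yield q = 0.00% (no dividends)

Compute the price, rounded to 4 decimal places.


d1 = (ln(S/K) + (r - q + 0.5*sigma^2) * T) / (sigma * sqrt(T)) = 0.58105016
d2 = d1 - sigma * sqrt(T) = -0.16848303
exp(-rT) = 0.89583414; exp(-qT) = 1.00000000
C = S_0 * exp(-qT) * N(d1) - K * exp(-rT) * N(d2)
N(d1) = 0.71939668; N(d2) = 0.43310165
C = 55.2300 * 1.00000000 * 0.71939668 - 52.8200 * 0.89583414 * 0.43310165 = 19.2388

Answer: Price = 19.2388


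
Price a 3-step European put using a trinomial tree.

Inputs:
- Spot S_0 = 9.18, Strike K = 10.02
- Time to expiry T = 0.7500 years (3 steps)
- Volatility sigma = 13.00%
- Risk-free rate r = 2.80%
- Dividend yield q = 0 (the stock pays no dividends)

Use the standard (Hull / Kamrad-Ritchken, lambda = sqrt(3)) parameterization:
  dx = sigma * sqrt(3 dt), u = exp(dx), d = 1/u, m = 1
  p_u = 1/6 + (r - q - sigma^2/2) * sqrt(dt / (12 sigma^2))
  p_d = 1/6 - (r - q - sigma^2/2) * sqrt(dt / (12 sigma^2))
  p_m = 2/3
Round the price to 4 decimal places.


Answer: Price = V(0,0) = 0.8198

Derivation:
dt = T/N = 0.250000; dx = sigma*sqrt(3*dt) = 0.112583
u = exp(dx) = 1.119165; d = 1/u = 0.893523
p_u = 0.188373, p_m = 0.666667, p_d = 0.144961
Discount per step: exp(-r*dt) = 0.993024
Stock lattice S(k, j) with j the centered position index:
  k=0: S(0,+0) = 9.1800
  k=1: S(1,-1) = 8.2025; S(1,+0) = 9.1800; S(1,+1) = 10.2739
  k=2: S(2,-2) = 7.3292; S(2,-1) = 8.2025; S(2,+0) = 9.1800; S(2,+1) = 10.2739; S(2,+2) = 11.4982
  k=3: S(3,-3) = 6.5488; S(3,-2) = 7.3292; S(3,-1) = 8.2025; S(3,+0) = 9.1800; S(3,+1) = 10.2739; S(3,+2) = 11.4982; S(3,+3) = 12.8684
Terminal payoffs V(N, j) = max(K - S_T, 0):
  V(3,-3) = 3.471230; V(3,-2) = 2.690842; V(3,-1) = 1.817460; V(3,+0) = 0.840000; V(3,+1) = 0.000000; V(3,+2) = 0.000000; V(3,+3) = 0.000000
Backward induction: V(k, j) = exp(-r*dt) * [p_u * V(k+1, j+1) + p_m * V(k+1, j) + p_d * V(k+1, j-1)]
  V(2,-2) = exp(-r*dt) * [p_u*1.817460 + p_m*2.690842 + p_d*3.471230] = 2.621034
  V(2,-1) = exp(-r*dt) * [p_u*0.840000 + p_m*1.817460 + p_d*2.690842] = 1.747662
  V(2,+0) = exp(-r*dt) * [p_u*0.000000 + p_m*0.840000 + p_d*1.817460] = 0.817716
  V(2,+1) = exp(-r*dt) * [p_u*0.000000 + p_m*0.000000 + p_d*0.840000] = 0.120917
  V(2,+2) = exp(-r*dt) * [p_u*0.000000 + p_m*0.000000 + p_d*0.000000] = 0.000000
  V(1,-1) = exp(-r*dt) * [p_u*0.817716 + p_m*1.747662 + p_d*2.621034] = 1.687238
  V(1,+0) = exp(-r*dt) * [p_u*0.120917 + p_m*0.817716 + p_d*1.747662] = 0.815535
  V(1,+1) = exp(-r*dt) * [p_u*0.000000 + p_m*0.120917 + p_d*0.817716] = 0.197759
  V(0,+0) = exp(-r*dt) * [p_u*0.197759 + p_m*0.815535 + p_d*1.687238] = 0.819767


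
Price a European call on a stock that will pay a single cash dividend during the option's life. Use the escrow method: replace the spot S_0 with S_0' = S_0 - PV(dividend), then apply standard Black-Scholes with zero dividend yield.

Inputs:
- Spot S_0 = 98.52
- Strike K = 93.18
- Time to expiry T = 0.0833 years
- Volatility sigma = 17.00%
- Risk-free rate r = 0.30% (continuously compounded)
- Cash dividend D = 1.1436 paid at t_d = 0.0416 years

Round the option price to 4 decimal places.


Answer: Price = 4.6866

Derivation:
PV(D) = D * exp(-r * t_d) = 1.1436 * 0.99987521 = 1.14345729
S_0' = S_0 - PV(D) = 98.5200 - 1.14345729 = 97.37654271
d1 = (ln(S_0'/K) + (r + sigma^2/2)*T) / (sigma*sqrt(T)) = 0.92746083
d2 = d1 - sigma*sqrt(T) = 0.87839587
exp(-rT) = 0.99975013
N(d1) = 0.82315634; N(d2) = 0.81013554
C = S_0' * N(d1) - K * exp(-rT) * N(d2) = 97.37654271 * 0.82315634 - 93.1800 * 0.99975013 * 0.81013554 = 4.6866


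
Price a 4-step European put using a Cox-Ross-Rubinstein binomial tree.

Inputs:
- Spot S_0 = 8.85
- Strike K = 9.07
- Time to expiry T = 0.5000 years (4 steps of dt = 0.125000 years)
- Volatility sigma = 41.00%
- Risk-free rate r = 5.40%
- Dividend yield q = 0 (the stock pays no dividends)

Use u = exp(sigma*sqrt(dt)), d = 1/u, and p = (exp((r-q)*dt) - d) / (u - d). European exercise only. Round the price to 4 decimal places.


dt = T/N = 0.125000
u = exp(sigma*sqrt(dt)) = 1.155990; d = 1/u = 0.865060
p = (exp((r-q)*dt) - d) / (u - d) = 0.487104
Discount per step: exp(-r*dt) = 0.993273
Stock lattice S(k, i) with i counting down-moves:
  k=0: S(0,0) = 8.8500
  k=1: S(1,0) = 10.2305; S(1,1) = 7.6558
  k=2: S(2,0) = 11.8264; S(2,1) = 8.8500; S(2,2) = 6.6227
  k=3: S(3,0) = 13.6712; S(3,1) = 10.2305; S(3,2) = 7.6558; S(3,3) = 5.7290
  k=4: S(4,0) = 15.8037; S(4,1) = 11.8264; S(4,2) = 8.8500; S(4,3) = 6.6227; S(4,4) = 4.9560
Terminal payoffs V(N, i) = max(K - S_T, 0):
  V(4,0) = 0.000000; V(4,1) = 0.000000; V(4,2) = 0.220000; V(4,3) = 2.447296; V(4,4) = 4.114045
Backward induction: V(k, i) = exp(-r*dt) * [p * V(k+1, i) + (1-p) * V(k+1, i+1)].
  V(3,0) = exp(-r*dt) * [p*0.000000 + (1-p)*0.000000] = 0.000000
  V(3,1) = exp(-r*dt) * [p*0.000000 + (1-p)*0.220000] = 0.112078
  V(3,2) = exp(-r*dt) * [p*0.220000 + (1-p)*2.447296] = 1.353206
  V(3,3) = exp(-r*dt) * [p*2.447296 + (1-p)*4.114045] = 3.279950
  V(2,0) = exp(-r*dt) * [p*0.000000 + (1-p)*0.112078] = 0.057098
  V(2,1) = exp(-r*dt) * [p*0.112078 + (1-p)*1.353206] = 0.743611
  V(2,2) = exp(-r*dt) * [p*1.353206 + (1-p)*3.279950] = 2.325674
  V(1,0) = exp(-r*dt) * [p*0.057098 + (1-p)*0.743611] = 0.406455
  V(1,1) = exp(-r*dt) * [p*0.743611 + (1-p)*2.325674] = 1.544584
  V(0,0) = exp(-r*dt) * [p*0.406455 + (1-p)*1.544584] = 0.983535

Answer: Price = V(0,0) = 0.9835
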